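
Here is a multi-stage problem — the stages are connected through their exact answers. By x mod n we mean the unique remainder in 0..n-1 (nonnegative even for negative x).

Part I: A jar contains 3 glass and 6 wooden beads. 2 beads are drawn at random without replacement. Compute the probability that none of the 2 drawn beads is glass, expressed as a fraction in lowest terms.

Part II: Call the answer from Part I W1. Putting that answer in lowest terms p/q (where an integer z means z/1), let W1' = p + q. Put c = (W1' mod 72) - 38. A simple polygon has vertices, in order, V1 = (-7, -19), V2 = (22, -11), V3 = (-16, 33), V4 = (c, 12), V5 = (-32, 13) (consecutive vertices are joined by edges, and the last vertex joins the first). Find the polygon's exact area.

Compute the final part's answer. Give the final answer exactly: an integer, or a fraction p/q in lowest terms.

Part I: total draws C(9,2) = 36; favorable C(6,2) = 15; P = 5/12; answer 5/12
Part II: W1 = 5/12; threaded value p + q = 17; c = -21; cross terms: (-7*-11 - 22*-19)=495, (22*33 - -16*-11)=550, (-16*12 - -21*33)=501, (-21*13 - -32*12)=111, (-32*-19 - -7*13)=699; twice the area = |2356| = 2356; area = 1178; answer 1178

1178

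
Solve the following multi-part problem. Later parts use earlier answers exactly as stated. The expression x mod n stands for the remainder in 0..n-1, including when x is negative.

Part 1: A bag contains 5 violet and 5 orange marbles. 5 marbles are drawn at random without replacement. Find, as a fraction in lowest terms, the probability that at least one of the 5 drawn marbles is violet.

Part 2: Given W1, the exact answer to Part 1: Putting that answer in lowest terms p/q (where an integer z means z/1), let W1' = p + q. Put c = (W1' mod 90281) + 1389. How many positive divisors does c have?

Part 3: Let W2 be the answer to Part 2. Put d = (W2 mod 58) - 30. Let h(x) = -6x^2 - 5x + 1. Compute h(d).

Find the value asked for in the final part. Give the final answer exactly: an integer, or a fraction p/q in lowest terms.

Part 1: total draws C(10,5) = 252; complement C(5,5) = 1; favorable 252 - 1 = 251; P = 251/252; answer 251/252
Part 2: W1 = 251/252; threaded value p + q = 503; c = 1892; 1892 = 2^2 * 11 * 43; number of divisors = (2+1) * (1+1) * (1+1) = 12; answer 12
Part 3: W2 = 12; d = -18; -6*(-18)^2 - 5*(-18)^1 + 1 = (-1944) + (90) + (1) = -1853; answer -1853

-1853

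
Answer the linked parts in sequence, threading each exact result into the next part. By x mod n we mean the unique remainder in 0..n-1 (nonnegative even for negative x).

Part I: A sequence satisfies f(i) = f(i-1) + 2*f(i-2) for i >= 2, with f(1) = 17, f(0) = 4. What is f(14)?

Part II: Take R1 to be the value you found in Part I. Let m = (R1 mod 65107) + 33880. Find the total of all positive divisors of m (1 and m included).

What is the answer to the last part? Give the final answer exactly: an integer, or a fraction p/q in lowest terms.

125190

Part I: f(2) = 1*(17) + 2*(4) = 25; iterating: f(2)=25, f(3)=59, f(4)=109, f(5)=227, f(6)=445, f(7)=899, f(8)=1789, f(9)=3587, f(10)=7165, f(11)=14339, f(12)=28669, f(13)=57347, f(14)=114685; answer 114685
Part II: R1 = 114685; m = 83458; 83458 = 2 * 41729; sigma = (1 + 2) * (1 + 41729) = 3 * 41730 = 125190; answer 125190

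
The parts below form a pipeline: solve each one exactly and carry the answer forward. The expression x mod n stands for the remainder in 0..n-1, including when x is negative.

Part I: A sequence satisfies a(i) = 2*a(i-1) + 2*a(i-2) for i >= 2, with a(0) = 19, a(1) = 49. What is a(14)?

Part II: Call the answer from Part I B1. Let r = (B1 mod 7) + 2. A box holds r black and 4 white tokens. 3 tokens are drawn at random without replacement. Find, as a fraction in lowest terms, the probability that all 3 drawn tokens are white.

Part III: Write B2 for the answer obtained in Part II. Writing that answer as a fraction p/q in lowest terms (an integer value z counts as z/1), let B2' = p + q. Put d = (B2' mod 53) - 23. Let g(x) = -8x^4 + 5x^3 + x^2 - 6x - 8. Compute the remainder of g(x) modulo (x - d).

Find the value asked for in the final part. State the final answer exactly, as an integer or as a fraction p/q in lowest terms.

Part I: a(2) = 2*(49) + 2*(19) = 136; iterating: a(2)=136, a(3)=370, a(4)=1012, a(5)=2764, a(6)=7552, a(7)=20632, a(8)=56368, a(9)=154000, a(10)=420736, a(11)=1149472, a(12)=3140416, a(13)=8579776, a(14)=23440384; answer 23440384
Part II: B1 = 23440384; r = 4; total draws C(8,3) = 56; favorable C(4,3) = 4; P = 1/14; answer 1/14
Part III: B2 = 1/14; threaded value p + q = 15; d = -8; remainder = value at the root: -8*(-8)^4 + 5*(-8)^3 + 1*(-8)^2 - 6*(-8)^1 - 8 = (-32768) + (-2560) + (64) + (48) + (-8) = -35224; answer -35224

-35224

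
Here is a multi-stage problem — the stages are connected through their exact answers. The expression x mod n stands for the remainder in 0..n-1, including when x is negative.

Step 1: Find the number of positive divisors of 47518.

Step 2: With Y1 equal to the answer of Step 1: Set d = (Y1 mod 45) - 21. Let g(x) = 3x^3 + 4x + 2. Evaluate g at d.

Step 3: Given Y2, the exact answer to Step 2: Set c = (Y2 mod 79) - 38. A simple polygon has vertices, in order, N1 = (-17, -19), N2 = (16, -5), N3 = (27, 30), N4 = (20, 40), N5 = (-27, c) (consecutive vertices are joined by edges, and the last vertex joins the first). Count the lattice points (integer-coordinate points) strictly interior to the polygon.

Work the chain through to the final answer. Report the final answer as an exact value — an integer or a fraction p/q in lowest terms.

Step 1: 47518 = 2 * 23 * 1033; number of divisors = (1+1) * (1+1) * (1+1) = 8; answer 8
Step 2: Y1 = 8; d = -13; 3*(-13)^3 + 4*(-13)^1 + 2 = (-6591) + (-52) + (2) = -6641; answer -6641
Step 3: Y2 = -6641; c = 36; cross terms: (-17*-5 - 16*-19)=389, (16*30 - 27*-5)=615, (27*40 - 20*30)=480, (20*36 - -27*40)=1800, (-27*-19 - -17*36)=1125; twice the area = |4409| = 4409; area = 4409/2; boundary points = 1 + 1 + 1 + 1 + 5 = 9; strictly interior points = area - boundary/2 + 1 = 2201; answer 2201

2201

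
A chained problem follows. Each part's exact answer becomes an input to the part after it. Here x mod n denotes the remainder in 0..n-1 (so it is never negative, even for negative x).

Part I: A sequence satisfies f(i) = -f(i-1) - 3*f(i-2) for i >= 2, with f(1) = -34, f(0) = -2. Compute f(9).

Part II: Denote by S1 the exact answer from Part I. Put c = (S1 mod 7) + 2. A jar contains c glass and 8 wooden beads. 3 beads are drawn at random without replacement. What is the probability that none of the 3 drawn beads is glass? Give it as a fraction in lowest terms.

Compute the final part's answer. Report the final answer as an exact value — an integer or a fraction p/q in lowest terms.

28/143

Part I: f(2) = -1*(-34) - 3*(-2) = 40; iterating: f(2)=40, f(3)=62, f(4)=-182, f(5)=-4, f(6)=550, f(7)=-538, f(8)=-1112, f(9)=2726; answer 2726
Part II: S1 = 2726; c = 5; total draws C(13,3) = 286; favorable C(8,3) = 56; P = 28/143; answer 28/143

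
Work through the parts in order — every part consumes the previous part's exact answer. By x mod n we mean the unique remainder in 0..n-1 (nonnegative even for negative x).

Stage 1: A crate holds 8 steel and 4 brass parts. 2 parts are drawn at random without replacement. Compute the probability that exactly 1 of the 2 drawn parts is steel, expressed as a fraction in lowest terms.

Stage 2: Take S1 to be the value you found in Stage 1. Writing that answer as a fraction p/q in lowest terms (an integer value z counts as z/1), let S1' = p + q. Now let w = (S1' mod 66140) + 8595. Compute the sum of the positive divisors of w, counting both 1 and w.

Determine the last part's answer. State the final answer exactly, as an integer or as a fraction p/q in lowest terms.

Stage 1: total draws C(12,2) = 66; favorable C(8,1)*C(4,1) = 32; P = 16/33; answer 16/33
Stage 2: S1 = 16/33; threaded value p + q = 49; w = 8644; 8644 = 2^2 * 2161; sigma = (1 + 2 + 4) * (1 + 2161) = 7 * 2162 = 15134; answer 15134

15134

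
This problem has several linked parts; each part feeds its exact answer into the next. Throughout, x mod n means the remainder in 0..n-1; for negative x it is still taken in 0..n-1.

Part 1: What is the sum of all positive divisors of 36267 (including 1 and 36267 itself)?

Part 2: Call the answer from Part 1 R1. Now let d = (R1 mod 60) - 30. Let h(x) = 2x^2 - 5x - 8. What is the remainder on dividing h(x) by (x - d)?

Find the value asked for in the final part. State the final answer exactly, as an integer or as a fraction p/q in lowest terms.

730

Part 1: 36267 = 3 * 7 * 11 * 157; sigma = (1 + 3) * (1 + 7) * (1 + 11) * (1 + 157) = 4 * 8 * 12 * 158 = 60672; answer 60672
Part 2: R1 = 60672; d = -18; remainder = value at the root: 2*(-18)^2 - 5*(-18)^1 - 8 = (648) + (90) + (-8) = 730; answer 730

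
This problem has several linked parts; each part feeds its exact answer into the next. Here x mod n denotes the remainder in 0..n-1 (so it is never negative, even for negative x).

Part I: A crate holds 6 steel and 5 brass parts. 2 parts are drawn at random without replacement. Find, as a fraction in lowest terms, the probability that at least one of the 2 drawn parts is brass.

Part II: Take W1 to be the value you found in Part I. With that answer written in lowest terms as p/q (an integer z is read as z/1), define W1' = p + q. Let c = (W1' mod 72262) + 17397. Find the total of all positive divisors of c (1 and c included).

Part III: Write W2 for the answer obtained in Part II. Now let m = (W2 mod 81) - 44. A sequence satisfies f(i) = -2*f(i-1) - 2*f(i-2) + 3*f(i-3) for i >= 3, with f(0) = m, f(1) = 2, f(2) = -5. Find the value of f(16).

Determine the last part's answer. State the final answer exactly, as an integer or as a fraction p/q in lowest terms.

-609568

Part I: total draws C(11,2) = 55; complement C(6,2) = 15; favorable 55 - 15 = 40; P = 8/11; answer 8/11
Part II: W1 = 8/11; threaded value p + q = 19; c = 17416; 17416 = 2^3 * 7 * 311; sigma = (1 + 2 + 4 + 8) * (1 + 7) * (1 + 311) = 15 * 8 * 312 = 37440; answer 37440
Part III: W2 = 37440; m = -26; f(3) = -2*(-5) - 2*(2) + 3*(-26) = -72; iterating: f(3)=-72, f(4)=160, f(5)=-191, f(6)=-154, f(7)=1170, f(8)=-2605, f(9)=2408, f(10)=3904, f(11)=-20439, f(12)=40294, f(13)=-27998, f(14)=-85909, f(15)=348696, f(16)=-609568; answer -609568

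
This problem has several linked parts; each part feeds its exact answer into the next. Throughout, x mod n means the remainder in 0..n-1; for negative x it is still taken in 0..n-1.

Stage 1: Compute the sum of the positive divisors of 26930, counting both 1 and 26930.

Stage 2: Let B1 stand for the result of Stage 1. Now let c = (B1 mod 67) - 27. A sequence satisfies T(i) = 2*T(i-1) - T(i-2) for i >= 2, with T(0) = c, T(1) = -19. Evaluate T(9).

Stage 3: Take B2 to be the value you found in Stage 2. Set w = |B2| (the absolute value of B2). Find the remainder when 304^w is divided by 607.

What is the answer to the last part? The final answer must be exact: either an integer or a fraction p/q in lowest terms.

137

Stage 1: 26930 = 2 * 5 * 2693; sigma = (1 + 2) * (1 + 5) * (1 + 2693) = 3 * 6 * 2694 = 48492; answer 48492
Stage 2: B1 = 48492; c = 24; T(2) = 2*(-19) - 1*(24) = -62; iterating: T(2)=-62, T(3)=-105, T(4)=-148, T(5)=-191, T(6)=-234, T(7)=-277, T(8)=-320, T(9)=-363; answer -363
Stage 3: B2 = -363; w = 363; squarings mod 607: 304^1=304, 304^2=152, 304^4=38, 304^8=230, 304^16=91, 304^32=390, 304^64=350, 304^128=493, 304^256=249; 304^363 = 304^1 * 304^2 * 304^8 * 304^32 * 304^64 * 304^256 = 137 (mod 607); answer 137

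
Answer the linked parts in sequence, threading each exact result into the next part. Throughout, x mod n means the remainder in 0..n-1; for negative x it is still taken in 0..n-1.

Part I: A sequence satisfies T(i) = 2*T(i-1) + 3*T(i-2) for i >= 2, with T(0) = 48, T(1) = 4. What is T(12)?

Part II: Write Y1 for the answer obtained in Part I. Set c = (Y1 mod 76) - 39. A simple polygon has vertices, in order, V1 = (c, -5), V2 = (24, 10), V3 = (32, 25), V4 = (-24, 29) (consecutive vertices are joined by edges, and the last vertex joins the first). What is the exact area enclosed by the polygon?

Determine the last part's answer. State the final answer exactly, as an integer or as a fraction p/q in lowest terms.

Part I: T(2) = 2*(4) + 3*(48) = 152; iterating: T(2)=152, T(3)=316, T(4)=1088, T(5)=3124, T(6)=9512, T(7)=28396, T(8)=85328, T(9)=255844, T(10)=767672, T(11)=2302876, T(12)=6908768; answer 6908768
Part II: Y1 = 6908768; c = 25; cross terms: (25*10 - 24*-5)=370, (24*25 - 32*10)=280, (32*29 - -24*25)=1528, (-24*-5 - 25*29)=-605; twice the area = |1573| = 1573; area = 1573/2; answer 1573/2

1573/2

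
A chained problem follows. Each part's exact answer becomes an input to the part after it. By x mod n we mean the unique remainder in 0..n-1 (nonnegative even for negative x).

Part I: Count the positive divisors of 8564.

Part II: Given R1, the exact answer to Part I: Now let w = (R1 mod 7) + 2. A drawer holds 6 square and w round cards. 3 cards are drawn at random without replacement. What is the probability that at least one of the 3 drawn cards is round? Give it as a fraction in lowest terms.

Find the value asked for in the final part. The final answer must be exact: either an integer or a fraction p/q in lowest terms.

86/91

Part I: 8564 = 2^2 * 2141; number of divisors = (2+1) * (1+1) = 6; answer 6
Part II: R1 = 6; w = 8; total draws C(14,3) = 364; complement C(6,3) = 20; favorable 364 - 20 = 344; P = 86/91; answer 86/91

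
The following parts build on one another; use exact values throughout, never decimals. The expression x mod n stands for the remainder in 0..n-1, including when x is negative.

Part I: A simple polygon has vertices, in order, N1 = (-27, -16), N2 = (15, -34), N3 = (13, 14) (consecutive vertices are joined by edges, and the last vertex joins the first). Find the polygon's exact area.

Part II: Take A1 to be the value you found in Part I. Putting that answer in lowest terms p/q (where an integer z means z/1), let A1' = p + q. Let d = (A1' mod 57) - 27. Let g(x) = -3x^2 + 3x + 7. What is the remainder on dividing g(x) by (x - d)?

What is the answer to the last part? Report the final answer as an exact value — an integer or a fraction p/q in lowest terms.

-83

Part I: cross terms: (-27*-34 - 15*-16)=1158, (15*14 - 13*-34)=652, (13*-16 - -27*14)=170; twice the area = |1980| = 1980; area = 990; answer 990
Part II: A1 = 990; threaded value p + q = 991; d = -5; remainder = value at the root: -3*(-5)^2 + 3*(-5)^1 + 7 = (-75) + (-15) + (7) = -83; answer -83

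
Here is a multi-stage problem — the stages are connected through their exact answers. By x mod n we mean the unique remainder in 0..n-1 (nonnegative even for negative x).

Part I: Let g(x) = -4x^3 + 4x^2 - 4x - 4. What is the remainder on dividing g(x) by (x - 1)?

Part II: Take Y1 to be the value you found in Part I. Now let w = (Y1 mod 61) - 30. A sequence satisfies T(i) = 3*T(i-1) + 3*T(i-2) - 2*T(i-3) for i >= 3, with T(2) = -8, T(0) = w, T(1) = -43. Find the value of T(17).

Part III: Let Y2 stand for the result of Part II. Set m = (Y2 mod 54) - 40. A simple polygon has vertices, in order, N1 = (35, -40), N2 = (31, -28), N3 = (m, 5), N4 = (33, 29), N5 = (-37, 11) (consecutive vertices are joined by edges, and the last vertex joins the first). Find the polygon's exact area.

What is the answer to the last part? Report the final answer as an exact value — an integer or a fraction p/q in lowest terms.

Part I: remainder = value at the root: -4*(1)^3 + 4*(1)^2 - 4*(1)^1 - 4 = (-4) + (4) + (-4) + (-4) = -8; answer -8
Part II: Y1 = -8; w = 23; T(3) = 3*(-8) + 3*(-43) - 2*(23) = -199; iterating: T(3)=-199, T(4)=-535, T(5)=-2186, T(6)=-7765, T(7)=-28783, T(8)=-105272, T(9)=-386635, T(10)=-1418155, T(11)=-5203826, T(12)=-19092673, T(13)=-70053187, T(14)=-257029928, T(15)=-943063999, T(16)=-3460175407, T(17)=-12695658362; answer -12695658362
Part III: Y2 = -12695658362; m = -12; cross terms: (35*-28 - 31*-40)=260, (31*5 - -12*-28)=-181, (-12*29 - 33*5)=-513, (33*11 - -37*29)=1436, (-37*-40 - 35*11)=1095; twice the area = |2097| = 2097; area = 2097/2; answer 2097/2

2097/2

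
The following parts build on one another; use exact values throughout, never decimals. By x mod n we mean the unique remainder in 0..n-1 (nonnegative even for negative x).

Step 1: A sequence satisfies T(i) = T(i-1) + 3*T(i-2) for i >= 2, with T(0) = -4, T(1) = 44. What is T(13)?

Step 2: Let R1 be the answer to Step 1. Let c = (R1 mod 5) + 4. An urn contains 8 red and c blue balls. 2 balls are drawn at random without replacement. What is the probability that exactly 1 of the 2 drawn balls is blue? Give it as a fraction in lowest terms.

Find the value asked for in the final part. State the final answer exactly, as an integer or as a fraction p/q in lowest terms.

Step 1: T(2) = 1*(44) + 3*(-4) = 32; iterating: T(2)=32, T(3)=164, T(4)=260, T(5)=752, T(6)=1532, T(7)=3788, T(8)=8384, T(9)=19748, T(10)=44900, T(11)=104144, T(12)=238844, T(13)=551276; answer 551276
Step 2: R1 = 551276; c = 5; total draws C(13,2) = 78; favorable C(5,1)*C(8,1) = 40; P = 20/39; answer 20/39

20/39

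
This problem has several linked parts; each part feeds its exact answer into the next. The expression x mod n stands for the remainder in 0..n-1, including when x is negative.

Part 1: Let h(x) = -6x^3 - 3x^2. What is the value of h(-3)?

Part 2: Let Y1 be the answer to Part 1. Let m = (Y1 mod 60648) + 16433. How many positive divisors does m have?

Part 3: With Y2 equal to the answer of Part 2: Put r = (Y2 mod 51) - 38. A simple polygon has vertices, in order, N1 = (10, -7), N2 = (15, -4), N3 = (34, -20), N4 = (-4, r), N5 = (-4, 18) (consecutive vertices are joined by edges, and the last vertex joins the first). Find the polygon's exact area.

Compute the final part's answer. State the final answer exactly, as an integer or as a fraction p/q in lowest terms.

1239/2

Part 1: -6*(-3)^3 - 3*(-3)^2 = (162) + (-27) = 135; answer 135
Part 2: Y1 = 135; m = 16568; 16568 = 2^3 * 19 * 109; number of divisors = (3+1) * (1+1) * (1+1) = 16; answer 16
Part 3: Y2 = 16; r = -22; cross terms: (10*-4 - 15*-7)=65, (15*-20 - 34*-4)=-164, (34*-22 - -4*-20)=-828, (-4*18 - -4*-22)=-160, (-4*-7 - 10*18)=-152; twice the area = |-1239| = 1239; area = 1239/2; answer 1239/2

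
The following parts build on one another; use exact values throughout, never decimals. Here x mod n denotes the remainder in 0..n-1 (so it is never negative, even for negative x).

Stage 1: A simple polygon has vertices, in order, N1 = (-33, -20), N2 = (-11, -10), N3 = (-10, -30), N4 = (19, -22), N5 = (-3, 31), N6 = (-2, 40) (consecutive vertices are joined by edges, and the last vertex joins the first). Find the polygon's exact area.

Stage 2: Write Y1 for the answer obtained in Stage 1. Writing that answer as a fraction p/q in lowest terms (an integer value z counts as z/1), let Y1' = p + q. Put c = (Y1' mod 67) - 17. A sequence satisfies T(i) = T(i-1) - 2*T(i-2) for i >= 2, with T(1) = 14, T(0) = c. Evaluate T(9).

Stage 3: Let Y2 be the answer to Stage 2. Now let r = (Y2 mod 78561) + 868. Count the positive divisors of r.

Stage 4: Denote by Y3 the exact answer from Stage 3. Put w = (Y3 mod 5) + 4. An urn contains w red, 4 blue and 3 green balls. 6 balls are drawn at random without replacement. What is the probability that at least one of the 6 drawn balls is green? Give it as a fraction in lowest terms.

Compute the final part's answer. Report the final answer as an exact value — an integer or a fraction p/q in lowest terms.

Stage 1: cross terms: (-33*-10 - -11*-20)=110, (-11*-30 - -10*-10)=230, (-10*-22 - 19*-30)=790, (19*31 - -3*-22)=523, (-3*40 - -2*31)=-58, (-2*-20 - -33*40)=1360; twice the area = |2955| = 2955; area = 2955/2; answer 2955/2
Stage 2: Y1 = 2955/2; threaded value p + q = 2957; c = -8; T(2) = 1*(14) - 2*(-8) = 30; iterating: T(2)=30, T(3)=2, T(4)=-58, T(5)=-62, T(6)=54, T(7)=178, T(8)=70, T(9)=-286; answer -286
Stage 3: Y2 = -286; r = 79143; 79143 = 3 * 23 * 31 * 37; number of divisors = (1+1) * (1+1) * (1+1) * (1+1) = 16; answer 16
Stage 4: Y3 = 16; w = 5; total draws C(12,6) = 924; complement C(9,6) = 84; favorable 924 - 84 = 840; P = 10/11; answer 10/11

10/11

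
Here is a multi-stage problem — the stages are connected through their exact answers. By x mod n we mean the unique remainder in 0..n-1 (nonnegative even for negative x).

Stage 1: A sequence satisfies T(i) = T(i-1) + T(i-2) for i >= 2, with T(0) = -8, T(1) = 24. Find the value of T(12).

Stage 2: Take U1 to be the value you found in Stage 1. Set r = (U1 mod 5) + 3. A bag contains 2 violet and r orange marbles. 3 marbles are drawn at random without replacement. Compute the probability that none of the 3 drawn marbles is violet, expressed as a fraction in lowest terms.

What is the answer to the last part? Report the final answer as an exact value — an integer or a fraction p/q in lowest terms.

Stage 1: T(2) = 1*(24) + 1*(-8) = 16; iterating: T(2)=16, T(3)=40, T(4)=56, T(5)=96, T(6)=152, T(7)=248, T(8)=400, T(9)=648, T(10)=1048, T(11)=1696, T(12)=2744; answer 2744
Stage 2: U1 = 2744; r = 7; total draws C(9,3) = 84; favorable C(7,3) = 35; P = 5/12; answer 5/12

5/12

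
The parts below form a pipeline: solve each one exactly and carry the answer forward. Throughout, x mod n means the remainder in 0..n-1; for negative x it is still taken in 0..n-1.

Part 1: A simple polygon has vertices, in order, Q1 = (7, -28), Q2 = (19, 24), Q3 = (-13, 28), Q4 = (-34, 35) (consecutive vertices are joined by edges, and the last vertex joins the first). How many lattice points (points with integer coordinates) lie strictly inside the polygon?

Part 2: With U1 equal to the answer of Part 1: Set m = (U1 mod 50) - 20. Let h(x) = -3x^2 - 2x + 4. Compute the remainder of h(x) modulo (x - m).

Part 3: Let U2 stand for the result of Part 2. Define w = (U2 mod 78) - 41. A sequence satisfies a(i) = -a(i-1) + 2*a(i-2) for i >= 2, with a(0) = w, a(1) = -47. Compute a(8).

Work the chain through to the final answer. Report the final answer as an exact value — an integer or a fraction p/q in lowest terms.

Part 1: cross terms: (7*24 - 19*-28)=700, (19*28 - -13*24)=844, (-13*35 - -34*28)=497, (-34*-28 - 7*35)=707; twice the area = |2748| = 2748; area = 1374; boundary points = 4 + 4 + 7 + 1 = 16; strictly interior points = area - boundary/2 + 1 = 1367; answer 1367
Part 2: U1 = 1367; m = -3; remainder = value at the root: -3*(-3)^2 - 2*(-3)^1 + 4 = (-27) + (6) + (4) = -17; answer -17
Part 3: U2 = -17; w = 20; a(2) = -1*(-47) + 2*(20) = 87; iterating: a(2)=87, a(3)=-181, a(4)=355, a(5)=-717, a(6)=1427, a(7)=-2861, a(8)=5715; answer 5715

5715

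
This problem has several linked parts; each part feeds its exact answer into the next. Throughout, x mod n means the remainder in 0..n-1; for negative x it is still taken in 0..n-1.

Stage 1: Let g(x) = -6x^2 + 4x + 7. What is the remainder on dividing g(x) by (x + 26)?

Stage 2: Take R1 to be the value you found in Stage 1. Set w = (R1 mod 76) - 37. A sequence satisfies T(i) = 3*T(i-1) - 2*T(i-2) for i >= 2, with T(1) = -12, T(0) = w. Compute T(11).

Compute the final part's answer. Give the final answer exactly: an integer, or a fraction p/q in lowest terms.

Stage 1: remainder = value at the root: -6*(-26)^2 + 4*(-26)^1 + 7 = (-4056) + (-104) + (7) = -4153; answer -4153
Stage 2: R1 = -4153; w = -10; T(2) = 3*(-12) - 2*(-10) = -16; iterating: T(2)=-16, T(3)=-24, T(4)=-40, T(5)=-72, T(6)=-136, T(7)=-264, T(8)=-520, T(9)=-1032, T(10)=-2056, T(11)=-4104; answer -4104

-4104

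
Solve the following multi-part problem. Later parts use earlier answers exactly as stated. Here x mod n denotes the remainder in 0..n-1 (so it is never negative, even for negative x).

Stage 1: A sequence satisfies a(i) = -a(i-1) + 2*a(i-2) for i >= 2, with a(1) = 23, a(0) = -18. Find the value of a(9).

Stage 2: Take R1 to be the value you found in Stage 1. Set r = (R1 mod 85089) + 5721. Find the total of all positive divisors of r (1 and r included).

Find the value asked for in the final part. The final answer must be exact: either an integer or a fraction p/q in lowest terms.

Stage 1: a(2) = -1*(23) + 2*(-18) = -59; iterating: a(2)=-59, a(3)=105, a(4)=-223, a(5)=433, a(6)=-879, a(7)=1745, a(8)=-3503, a(9)=6993; answer 6993
Stage 2: R1 = 6993; r = 12714; 12714 = 2 * 3 * 13 * 163; sigma = (1 + 2) * (1 + 3) * (1 + 13) * (1 + 163) = 3 * 4 * 14 * 164 = 27552; answer 27552

27552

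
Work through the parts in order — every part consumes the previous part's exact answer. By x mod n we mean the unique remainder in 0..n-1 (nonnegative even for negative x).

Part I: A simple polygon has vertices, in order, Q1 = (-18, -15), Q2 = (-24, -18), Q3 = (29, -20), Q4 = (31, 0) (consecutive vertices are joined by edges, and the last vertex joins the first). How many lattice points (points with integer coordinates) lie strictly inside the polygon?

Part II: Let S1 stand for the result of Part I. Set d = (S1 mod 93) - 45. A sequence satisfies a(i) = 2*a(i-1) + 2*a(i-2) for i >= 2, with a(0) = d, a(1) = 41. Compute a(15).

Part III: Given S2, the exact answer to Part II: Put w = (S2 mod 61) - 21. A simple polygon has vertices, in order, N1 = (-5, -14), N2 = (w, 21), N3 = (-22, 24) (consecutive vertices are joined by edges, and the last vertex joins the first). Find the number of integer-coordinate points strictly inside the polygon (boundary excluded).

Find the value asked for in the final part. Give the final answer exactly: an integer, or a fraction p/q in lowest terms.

Part I: cross terms: (-18*-18 - -24*-15)=-36, (-24*-20 - 29*-18)=1002, (29*0 - 31*-20)=620, (31*-15 - -18*0)=-465; twice the area = |1121| = 1121; area = 1121/2; boundary points = 3 + 1 + 2 + 1 = 7; strictly interior points = area - boundary/2 + 1 = 558; answer 558
Part II: S1 = 558; d = -45; a(2) = 2*(41) + 2*(-45) = -8; iterating: a(2)=-8, a(3)=66, a(4)=116, a(5)=364, a(6)=960, a(7)=2648, a(8)=7216, a(9)=19728, a(10)=53888, a(11)=147232, a(12)=402240, a(13)=1098944, a(14)=3002368, a(15)=8202624; answer 8202624
Part III: S2 = 8202624; w = -6; cross terms: (-5*21 - -6*-14)=-189, (-6*24 - -22*21)=318, (-22*-14 - -5*24)=428; twice the area = |557| = 557; area = 557/2; boundary points = 1 + 1 + 1 = 3; strictly interior points = area - boundary/2 + 1 = 278; answer 278

278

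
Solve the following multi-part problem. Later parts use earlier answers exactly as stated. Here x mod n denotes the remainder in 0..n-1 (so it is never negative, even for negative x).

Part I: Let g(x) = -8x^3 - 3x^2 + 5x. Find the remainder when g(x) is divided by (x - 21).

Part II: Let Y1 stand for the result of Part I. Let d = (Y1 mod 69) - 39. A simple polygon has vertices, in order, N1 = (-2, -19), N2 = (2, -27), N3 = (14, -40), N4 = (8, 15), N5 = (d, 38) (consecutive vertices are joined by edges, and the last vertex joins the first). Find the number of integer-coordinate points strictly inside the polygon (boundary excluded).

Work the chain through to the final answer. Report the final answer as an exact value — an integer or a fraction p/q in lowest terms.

Part I: remainder = value at the root: -8*(21)^3 - 3*(21)^2 + 5*(21)^1 = (-74088) + (-1323) + (105) = -75306; answer -75306
Part II: Y1 = -75306; d = 3; cross terms: (-2*-27 - 2*-19)=92, (2*-40 - 14*-27)=298, (14*15 - 8*-40)=530, (8*38 - 3*15)=259, (3*-19 - -2*38)=19; twice the area = |1198| = 1198; area = 599; boundary points = 4 + 1 + 1 + 1 + 1 = 8; strictly interior points = area - boundary/2 + 1 = 596; answer 596

596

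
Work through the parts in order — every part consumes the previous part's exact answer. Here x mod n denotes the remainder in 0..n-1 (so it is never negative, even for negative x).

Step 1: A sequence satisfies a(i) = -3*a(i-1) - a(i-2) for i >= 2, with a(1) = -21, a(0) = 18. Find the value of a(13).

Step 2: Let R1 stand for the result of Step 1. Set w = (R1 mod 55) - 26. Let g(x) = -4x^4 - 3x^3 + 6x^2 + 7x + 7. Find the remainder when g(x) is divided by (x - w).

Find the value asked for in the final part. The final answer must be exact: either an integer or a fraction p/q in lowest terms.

Step 1: a(2) = -3*(-21) - 1*(18) = 45; iterating: a(2)=45, a(3)=-114, a(4)=297, a(5)=-777, a(6)=2034, a(7)=-5325, a(8)=13941, a(9)=-36498, a(10)=95553, a(11)=-250161, a(12)=654930, a(13)=-1714629; answer -1714629
Step 2: R1 = -1714629; w = 25; remainder = value at the root: -4*(25)^4 - 3*(25)^3 + 6*(25)^2 + 7*(25)^1 + 7 = (-1562500) + (-46875) + (3750) + (175) + (7) = -1605443; answer -1605443

-1605443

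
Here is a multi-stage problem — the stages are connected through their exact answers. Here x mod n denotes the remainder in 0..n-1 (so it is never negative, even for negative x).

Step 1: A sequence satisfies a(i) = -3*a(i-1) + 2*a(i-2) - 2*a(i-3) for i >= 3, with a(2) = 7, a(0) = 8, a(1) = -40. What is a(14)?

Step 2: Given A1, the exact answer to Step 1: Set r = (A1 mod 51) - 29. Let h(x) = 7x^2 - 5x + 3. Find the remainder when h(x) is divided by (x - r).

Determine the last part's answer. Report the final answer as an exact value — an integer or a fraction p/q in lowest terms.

51

Step 1: a(3) = -3*(7) + 2*(-40) - 2*(8) = -117; iterating: a(3)=-117, a(4)=445, a(5)=-1583, a(6)=5873, a(7)=-21675, a(8)=79937, a(9)=-294907, a(10)=1087945, a(11)=-4013523, a(12)=14806273, a(13)=-54621755, a(14)=201504857; answer 201504857
Step 2: A1 = 201504857; r = 3; remainder = value at the root: 7*(3)^2 - 5*(3)^1 + 3 = (63) + (-15) + (3) = 51; answer 51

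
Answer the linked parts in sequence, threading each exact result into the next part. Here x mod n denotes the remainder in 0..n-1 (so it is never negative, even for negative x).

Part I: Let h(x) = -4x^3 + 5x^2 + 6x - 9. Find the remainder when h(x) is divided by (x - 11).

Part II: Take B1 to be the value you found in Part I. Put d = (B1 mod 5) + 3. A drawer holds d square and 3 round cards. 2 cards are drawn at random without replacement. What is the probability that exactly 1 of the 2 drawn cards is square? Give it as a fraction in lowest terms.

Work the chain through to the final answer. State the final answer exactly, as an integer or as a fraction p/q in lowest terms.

1/2

Part I: remainder = value at the root: -4*(11)^3 + 5*(11)^2 + 6*(11)^1 - 9 = (-5324) + (605) + (66) + (-9) = -4662; answer -4662
Part II: B1 = -4662; d = 6; total draws C(9,2) = 36; favorable C(6,1)*C(3,1) = 18; P = 1/2; answer 1/2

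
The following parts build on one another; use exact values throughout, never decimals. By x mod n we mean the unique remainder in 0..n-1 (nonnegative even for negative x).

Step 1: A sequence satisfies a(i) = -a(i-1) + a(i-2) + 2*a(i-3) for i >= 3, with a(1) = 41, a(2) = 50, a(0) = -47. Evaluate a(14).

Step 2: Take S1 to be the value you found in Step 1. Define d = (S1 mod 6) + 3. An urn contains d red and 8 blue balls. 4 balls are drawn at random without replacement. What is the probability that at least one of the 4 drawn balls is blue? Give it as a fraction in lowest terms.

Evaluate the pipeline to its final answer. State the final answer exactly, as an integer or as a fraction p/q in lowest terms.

38/39

Step 1: a(3) = -1*(50) + 1*(41) + 2*(-47) = -103; iterating: a(3)=-103, a(4)=235, a(5)=-238, a(6)=267, a(7)=-35, a(8)=-174, a(9)=673, a(10)=-917, a(11)=1242, a(12)=-813, a(13)=221, a(14)=1450; answer 1450
Step 2: S1 = 1450; d = 7; total draws C(15,4) = 1365; complement C(7,4) = 35; favorable 1365 - 35 = 1330; P = 38/39; answer 38/39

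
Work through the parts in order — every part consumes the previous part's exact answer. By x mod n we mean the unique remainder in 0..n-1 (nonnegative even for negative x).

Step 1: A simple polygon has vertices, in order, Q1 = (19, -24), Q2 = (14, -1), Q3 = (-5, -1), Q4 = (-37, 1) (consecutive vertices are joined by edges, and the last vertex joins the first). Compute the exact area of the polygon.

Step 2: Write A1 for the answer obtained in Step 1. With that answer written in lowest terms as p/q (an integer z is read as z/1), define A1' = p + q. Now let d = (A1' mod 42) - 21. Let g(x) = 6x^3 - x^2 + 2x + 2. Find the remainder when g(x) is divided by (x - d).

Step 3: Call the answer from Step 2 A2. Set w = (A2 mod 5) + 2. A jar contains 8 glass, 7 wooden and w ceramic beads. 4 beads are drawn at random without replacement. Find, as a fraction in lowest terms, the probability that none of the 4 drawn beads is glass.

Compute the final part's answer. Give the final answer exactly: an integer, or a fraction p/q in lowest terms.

33/323

Step 1: cross terms: (19*-1 - 14*-24)=317, (14*-1 - -5*-1)=-19, (-5*1 - -37*-1)=-42, (-37*-24 - 19*1)=869; twice the area = |1125| = 1125; area = 1125/2; answer 1125/2
Step 2: A1 = 1125/2; threaded value p + q = 1127; d = 14; remainder = value at the root: 6*(14)^3 - 1*(14)^2 + 2*(14)^1 + 2 = (16464) + (-196) + (28) + (2) = 16298; answer 16298
Step 3: A2 = 16298; w = 5; total draws C(20,4) = 4845; favorable C(12,4) = 495; P = 33/323; answer 33/323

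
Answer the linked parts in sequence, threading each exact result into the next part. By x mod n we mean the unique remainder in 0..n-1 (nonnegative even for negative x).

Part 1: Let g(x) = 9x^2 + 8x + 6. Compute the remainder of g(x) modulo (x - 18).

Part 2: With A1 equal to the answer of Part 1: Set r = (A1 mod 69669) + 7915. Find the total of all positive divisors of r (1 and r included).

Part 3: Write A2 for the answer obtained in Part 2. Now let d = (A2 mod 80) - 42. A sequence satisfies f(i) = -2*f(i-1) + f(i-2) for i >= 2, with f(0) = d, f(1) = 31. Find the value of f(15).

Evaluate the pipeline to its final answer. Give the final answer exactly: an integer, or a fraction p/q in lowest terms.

9438619

Part 1: remainder = value at the root: 9*(18)^2 + 8*(18)^1 + 6 = (2916) + (144) + (6) = 3066; answer 3066
Part 2: A1 = 3066; r = 10981; 10981 = 79 * 139; sigma = (1 + 79) * (1 + 139) = 80 * 140 = 11200; answer 11200
Part 3: A2 = 11200; d = -42; f(2) = -2*(31) + 1*(-42) = -104; iterating: f(2)=-104, f(3)=239, f(4)=-582, f(5)=1403, f(6)=-3388, f(7)=8179, f(8)=-19746, f(9)=47671, f(10)=-115088, f(11)=277847, f(12)=-670782, f(13)=1619411, f(14)=-3909604, f(15)=9438619; answer 9438619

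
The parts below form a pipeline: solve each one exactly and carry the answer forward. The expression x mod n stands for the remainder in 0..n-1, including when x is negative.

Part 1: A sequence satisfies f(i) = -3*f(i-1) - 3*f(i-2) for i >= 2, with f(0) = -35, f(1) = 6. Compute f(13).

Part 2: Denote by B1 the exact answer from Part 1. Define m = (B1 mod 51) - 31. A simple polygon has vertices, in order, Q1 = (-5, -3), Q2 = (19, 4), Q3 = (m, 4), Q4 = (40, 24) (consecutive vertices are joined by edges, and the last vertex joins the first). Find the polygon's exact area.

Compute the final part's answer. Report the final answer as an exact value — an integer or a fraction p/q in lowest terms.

113/2

Part 1: f(2) = -3*(6) - 3*(-35) = 87; iterating: f(2)=87, f(3)=-279, f(4)=576, f(5)=-891, f(6)=945, f(7)=-162, f(8)=-2349, f(9)=7533, f(10)=-15552, f(11)=24057, f(12)=-25515, f(13)=4374; answer 4374
Part 2: B1 = 4374; m = 8; cross terms: (-5*4 - 19*-3)=37, (19*4 - 8*4)=44, (8*24 - 40*4)=32, (40*-3 - -5*24)=0; twice the area = |113| = 113; area = 113/2; answer 113/2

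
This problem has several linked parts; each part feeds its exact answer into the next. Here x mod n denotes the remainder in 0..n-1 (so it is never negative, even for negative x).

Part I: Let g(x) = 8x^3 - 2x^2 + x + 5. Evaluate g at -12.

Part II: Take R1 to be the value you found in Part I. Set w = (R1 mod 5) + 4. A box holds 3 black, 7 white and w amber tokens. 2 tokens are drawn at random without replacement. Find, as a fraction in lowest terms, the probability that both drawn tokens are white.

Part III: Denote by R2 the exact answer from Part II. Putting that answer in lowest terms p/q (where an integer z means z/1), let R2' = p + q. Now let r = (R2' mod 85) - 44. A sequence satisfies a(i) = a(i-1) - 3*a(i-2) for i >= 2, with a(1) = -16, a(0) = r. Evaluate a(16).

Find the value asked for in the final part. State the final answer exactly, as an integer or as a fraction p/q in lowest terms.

Part I: 8*(-12)^3 - 2*(-12)^2 + 1*(-12)^1 + 5 = (-13824) + (-288) + (-12) + (5) = -14119; answer -14119
Part II: R1 = -14119; w = 5; total draws C(15,2) = 105; favorable C(7,2) = 21; P = 1/5; answer 1/5
Part III: R2 = 1/5; threaded value p + q = 6; r = -38; a(2) = 1*(-16) - 3*(-38) = 98; iterating: a(2)=98, a(3)=146, a(4)=-148, a(5)=-586, a(6)=-142, a(7)=1616, a(8)=2042, a(9)=-2806, a(10)=-8932, a(11)=-514, a(12)=26282, a(13)=27824, a(14)=-51022, a(15)=-134494, a(16)=18572; answer 18572

18572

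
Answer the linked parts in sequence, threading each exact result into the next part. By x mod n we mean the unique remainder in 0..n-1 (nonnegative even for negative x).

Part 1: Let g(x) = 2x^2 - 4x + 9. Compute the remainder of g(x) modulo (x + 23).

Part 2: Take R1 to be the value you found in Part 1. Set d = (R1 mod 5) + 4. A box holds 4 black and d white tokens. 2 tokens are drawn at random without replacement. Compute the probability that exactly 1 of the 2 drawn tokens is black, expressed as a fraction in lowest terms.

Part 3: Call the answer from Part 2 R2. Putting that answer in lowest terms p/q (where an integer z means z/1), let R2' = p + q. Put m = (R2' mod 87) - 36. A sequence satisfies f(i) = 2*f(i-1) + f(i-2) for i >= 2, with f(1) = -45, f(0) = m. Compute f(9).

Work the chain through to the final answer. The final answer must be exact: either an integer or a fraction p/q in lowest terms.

Part 1: remainder = value at the root: 2*(-23)^2 - 4*(-23)^1 + 9 = (1058) + (92) + (9) = 1159; answer 1159
Part 2: R1 = 1159; d = 8; total draws C(12,2) = 66; favorable C(4,1)*C(8,1) = 32; P = 16/33; answer 16/33
Part 3: R2 = 16/33; threaded value p + q = 49; m = 13; f(2) = 2*(-45) + 1*(13) = -77; iterating: f(2)=-77, f(3)=-199, f(4)=-475, f(5)=-1149, f(6)=-2773, f(7)=-6695, f(8)=-16163, f(9)=-39021; answer -39021

-39021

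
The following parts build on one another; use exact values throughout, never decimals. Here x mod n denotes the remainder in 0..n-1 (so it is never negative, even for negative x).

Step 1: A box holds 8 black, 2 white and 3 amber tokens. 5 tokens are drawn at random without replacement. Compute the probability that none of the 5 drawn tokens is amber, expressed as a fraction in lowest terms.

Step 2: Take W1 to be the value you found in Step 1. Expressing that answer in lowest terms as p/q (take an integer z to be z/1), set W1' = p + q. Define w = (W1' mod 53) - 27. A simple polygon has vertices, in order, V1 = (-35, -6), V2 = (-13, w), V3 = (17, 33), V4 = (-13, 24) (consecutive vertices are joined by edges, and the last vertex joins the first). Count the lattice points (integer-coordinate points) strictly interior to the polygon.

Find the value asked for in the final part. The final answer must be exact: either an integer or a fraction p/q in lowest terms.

1009

Step 1: total draws C(13,5) = 1287; favorable C(10,5) = 252; P = 28/143; answer 28/143
Step 2: W1 = 28/143; threaded value p + q = 171; w = -15; cross terms: (-35*-15 - -13*-6)=447, (-13*33 - 17*-15)=-174, (17*24 - -13*33)=837, (-13*-6 - -35*24)=918; twice the area = |2028| = 2028; area = 1014; boundary points = 1 + 6 + 3 + 2 = 12; strictly interior points = area - boundary/2 + 1 = 1009; answer 1009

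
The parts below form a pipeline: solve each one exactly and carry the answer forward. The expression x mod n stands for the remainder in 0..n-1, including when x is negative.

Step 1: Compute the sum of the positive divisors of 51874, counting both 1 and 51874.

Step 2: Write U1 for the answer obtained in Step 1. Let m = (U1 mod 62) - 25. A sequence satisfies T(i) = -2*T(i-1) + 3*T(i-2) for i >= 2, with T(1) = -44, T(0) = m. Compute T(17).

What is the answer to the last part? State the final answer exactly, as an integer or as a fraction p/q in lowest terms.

Step 1: 51874 = 2 * 37 * 701; sigma = (1 + 2) * (1 + 37) * (1 + 701) = 3 * 38 * 702 = 80028; answer 80028
Step 2: U1 = 80028; m = 23; T(2) = -2*(-44) + 3*(23) = 157; iterating: T(2)=157, T(3)=-446, T(4)=1363, T(5)=-4064, T(6)=12217, T(7)=-36626, T(8)=109903, T(9)=-329684, T(10)=989077, T(11)=-2967206, T(12)=8901643, T(13)=-26704904, T(14)=80114737, T(15)=-240344186, T(16)=721032583, T(17)=-2163097724; answer -2163097724

-2163097724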